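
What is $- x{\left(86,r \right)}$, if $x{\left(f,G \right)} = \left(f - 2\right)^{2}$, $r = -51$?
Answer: $-7056$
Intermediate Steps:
$x{\left(f,G \right)} = \left(-2 + f\right)^{2}$
$- x{\left(86,r \right)} = - \left(-2 + 86\right)^{2} = - 84^{2} = \left(-1\right) 7056 = -7056$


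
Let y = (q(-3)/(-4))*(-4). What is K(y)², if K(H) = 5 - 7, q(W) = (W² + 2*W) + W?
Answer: 4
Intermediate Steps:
q(W) = W² + 3*W
y = 0 (y = ((-3*(3 - 3))/(-4))*(-4) = -(-3)*0/4*(-4) = -¼*0*(-4) = 0*(-4) = 0)
K(H) = -2
K(y)² = (-2)² = 4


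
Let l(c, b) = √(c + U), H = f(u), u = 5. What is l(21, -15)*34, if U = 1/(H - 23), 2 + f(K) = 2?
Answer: 34*√11086/23 ≈ 155.65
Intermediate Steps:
f(K) = 0 (f(K) = -2 + 2 = 0)
H = 0
U = -1/23 (U = 1/(0 - 23) = 1/(-23) = -1/23 ≈ -0.043478)
l(c, b) = √(-1/23 + c) (l(c, b) = √(c - 1/23) = √(-1/23 + c))
l(21, -15)*34 = (√(-23 + 529*21)/23)*34 = (√(-23 + 11109)/23)*34 = (√11086/23)*34 = 34*√11086/23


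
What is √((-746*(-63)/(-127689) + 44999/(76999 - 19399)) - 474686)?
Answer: I*√49532812794007863169/10215120 ≈ 688.97*I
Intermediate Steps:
√((-746*(-63)/(-127689) + 44999/(76999 - 19399)) - 474686) = √((46998*(-1/127689) + 44999/57600) - 474686) = √((-15666/42563 + 44999*(1/57600)) - 474686) = √((-15666/42563 + 44999/57600) - 474686) = √(1012930837/2451628800 - 474686) = √(-1163752855625963/2451628800) = I*√49532812794007863169/10215120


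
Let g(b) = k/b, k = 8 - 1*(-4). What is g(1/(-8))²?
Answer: 9216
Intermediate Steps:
k = 12 (k = 8 + 4 = 12)
g(b) = 12/b
g(1/(-8))² = (12/(1/(-8)))² = (12/(-⅛))² = (12*(-8))² = (-96)² = 9216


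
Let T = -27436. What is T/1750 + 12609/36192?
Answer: -161816327/10556000 ≈ -15.329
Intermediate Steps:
T/1750 + 12609/36192 = -27436/1750 + 12609/36192 = -27436*1/1750 + 12609*(1/36192) = -13718/875 + 4203/12064 = -161816327/10556000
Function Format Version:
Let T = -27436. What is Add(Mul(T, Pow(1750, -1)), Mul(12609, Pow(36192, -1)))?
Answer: Rational(-161816327, 10556000) ≈ -15.329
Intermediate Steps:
Add(Mul(T, Pow(1750, -1)), Mul(12609, Pow(36192, -1))) = Add(Mul(-27436, Pow(1750, -1)), Mul(12609, Pow(36192, -1))) = Add(Mul(-27436, Rational(1, 1750)), Mul(12609, Rational(1, 36192))) = Add(Rational(-13718, 875), Rational(4203, 12064)) = Rational(-161816327, 10556000)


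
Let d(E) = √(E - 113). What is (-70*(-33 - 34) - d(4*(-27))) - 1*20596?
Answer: -15906 - I*√221 ≈ -15906.0 - 14.866*I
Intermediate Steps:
d(E) = √(-113 + E)
(-70*(-33 - 34) - d(4*(-27))) - 1*20596 = (-70*(-33 - 34) - √(-113 + 4*(-27))) - 1*20596 = (-70*(-67) - √(-113 - 108)) - 20596 = (4690 - √(-221)) - 20596 = (4690 - I*√221) - 20596 = -15906 - I*√221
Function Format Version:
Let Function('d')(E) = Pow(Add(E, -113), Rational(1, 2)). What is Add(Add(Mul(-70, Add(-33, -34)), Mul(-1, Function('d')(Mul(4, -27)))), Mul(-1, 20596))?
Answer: Add(-15906, Mul(-1, I, Pow(221, Rational(1, 2)))) ≈ Add(-15906., Mul(-14.866, I))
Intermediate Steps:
Function('d')(E) = Pow(Add(-113, E), Rational(1, 2))
Add(Add(Mul(-70, Add(-33, -34)), Mul(-1, Function('d')(Mul(4, -27)))), Mul(-1, 20596)) = Add(Add(Mul(-70, Add(-33, -34)), Mul(-1, Pow(Add(-113, Mul(4, -27)), Rational(1, 2)))), Mul(-1, 20596)) = Add(Add(Mul(-70, -67), Mul(-1, Pow(Add(-113, -108), Rational(1, 2)))), -20596) = Add(Add(4690, Mul(-1, Pow(-221, Rational(1, 2)))), -20596) = Add(Add(4690, Mul(-1, Mul(I, Pow(221, Rational(1, 2))))), -20596) = Add(Add(4690, Mul(-1, I, Pow(221, Rational(1, 2)))), -20596) = Add(-15906, Mul(-1, I, Pow(221, Rational(1, 2))))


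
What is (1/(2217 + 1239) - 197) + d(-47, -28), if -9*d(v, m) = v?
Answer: -662783/3456 ≈ -191.78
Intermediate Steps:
d(v, m) = -v/9
(1/(2217 + 1239) - 197) + d(-47, -28) = (1/(2217 + 1239) - 197) - 1/9*(-47) = (1/3456 - 197) + 47/9 = -680831/3456 + 47/9 = -662783/3456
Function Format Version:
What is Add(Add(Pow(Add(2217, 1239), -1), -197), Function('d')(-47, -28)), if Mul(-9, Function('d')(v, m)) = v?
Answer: Rational(-662783, 3456) ≈ -191.78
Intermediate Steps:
Function('d')(v, m) = Mul(Rational(-1, 9), v)
Add(Add(Pow(Add(2217, 1239), -1), -197), Function('d')(-47, -28)) = Add(Add(Pow(Add(2217, 1239), -1), -197), Mul(Rational(-1, 9), -47)) = Add(Add(Pow(3456, -1), -197), Rational(47, 9)) = Add(Add(Rational(1, 3456), -197), Rational(47, 9)) = Add(Rational(-680831, 3456), Rational(47, 9)) = Rational(-662783, 3456)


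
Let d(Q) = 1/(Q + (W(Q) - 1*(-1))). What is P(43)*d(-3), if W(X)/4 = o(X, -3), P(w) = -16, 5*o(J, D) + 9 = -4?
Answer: 40/31 ≈ 1.2903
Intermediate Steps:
o(J, D) = -13/5 (o(J, D) = -9/5 + (⅕)*(-4) = -9/5 - ⅘ = -13/5)
W(X) = -52/5 (W(X) = 4*(-13/5) = -52/5)
d(Q) = 1/(-47/5 + Q) (d(Q) = 1/(Q + (-52/5 - 1*(-1))) = 1/(Q + (-52/5 + 1)) = 1/(Q - 47/5) = 1/(-47/5 + Q))
P(43)*d(-3) = -80/(-47 + 5*(-3)) = -80/(-47 - 15) = -80/(-62) = -80*(-1)/62 = -16*(-5/62) = 40/31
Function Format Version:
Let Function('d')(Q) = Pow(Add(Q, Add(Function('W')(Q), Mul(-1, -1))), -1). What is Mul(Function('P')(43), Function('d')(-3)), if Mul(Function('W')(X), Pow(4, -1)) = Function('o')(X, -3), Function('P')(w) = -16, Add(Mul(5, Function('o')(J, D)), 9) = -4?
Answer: Rational(40, 31) ≈ 1.2903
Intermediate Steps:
Function('o')(J, D) = Rational(-13, 5) (Function('o')(J, D) = Add(Rational(-9, 5), Mul(Rational(1, 5), -4)) = Add(Rational(-9, 5), Rational(-4, 5)) = Rational(-13, 5))
Function('W')(X) = Rational(-52, 5) (Function('W')(X) = Mul(4, Rational(-13, 5)) = Rational(-52, 5))
Function('d')(Q) = Pow(Add(Rational(-47, 5), Q), -1) (Function('d')(Q) = Pow(Add(Q, Add(Rational(-52, 5), Mul(-1, -1))), -1) = Pow(Add(Q, Add(Rational(-52, 5), 1)), -1) = Pow(Add(Q, Rational(-47, 5)), -1) = Pow(Add(Rational(-47, 5), Q), -1))
Mul(Function('P')(43), Function('d')(-3)) = Mul(-16, Mul(5, Pow(Add(-47, Mul(5, -3)), -1))) = Mul(-16, Mul(5, Pow(Add(-47, -15), -1))) = Mul(-16, Mul(5, Pow(-62, -1))) = Mul(-16, Mul(5, Rational(-1, 62))) = Mul(-16, Rational(-5, 62)) = Rational(40, 31)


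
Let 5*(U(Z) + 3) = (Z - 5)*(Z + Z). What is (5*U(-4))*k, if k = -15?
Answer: -855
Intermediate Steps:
U(Z) = -3 + 2*Z*(-5 + Z)/5 (U(Z) = -3 + ((Z - 5)*(Z + Z))/5 = -3 + ((-5 + Z)*(2*Z))/5 = -3 + (2*Z*(-5 + Z))/5 = -3 + 2*Z*(-5 + Z)/5)
(5*U(-4))*k = (5*(-3 - 2*(-4) + (2/5)*(-4)**2))*(-15) = (5*(-3 + 8 + (2/5)*16))*(-15) = (5*(-3 + 8 + 32/5))*(-15) = (5*(57/5))*(-15) = 57*(-15) = -855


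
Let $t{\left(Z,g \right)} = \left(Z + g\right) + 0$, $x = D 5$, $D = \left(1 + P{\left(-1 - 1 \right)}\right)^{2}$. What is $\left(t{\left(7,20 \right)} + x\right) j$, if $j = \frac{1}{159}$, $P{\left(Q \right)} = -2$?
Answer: $\frac{32}{159} \approx 0.20126$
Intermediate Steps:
$D = 1$ ($D = \left(1 - 2\right)^{2} = \left(-1\right)^{2} = 1$)
$x = 5$ ($x = 1 \cdot 5 = 5$)
$t{\left(Z,g \right)} = Z + g$
$j = \frac{1}{159} \approx 0.0062893$
$\left(t{\left(7,20 \right)} + x\right) j = \left(\left(7 + 20\right) + 5\right) \frac{1}{159} = \left(27 + 5\right) \frac{1}{159} = 32 \cdot \frac{1}{159} = \frac{32}{159}$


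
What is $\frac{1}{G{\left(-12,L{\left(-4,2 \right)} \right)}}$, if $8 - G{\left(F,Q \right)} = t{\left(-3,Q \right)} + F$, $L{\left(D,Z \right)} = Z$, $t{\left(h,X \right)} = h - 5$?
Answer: $\frac{1}{28} \approx 0.035714$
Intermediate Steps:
$t{\left(h,X \right)} = -5 + h$
$G{\left(F,Q \right)} = 16 - F$ ($G{\left(F,Q \right)} = 8 - \left(\left(-5 - 3\right) + F\right) = 8 - \left(-8 + F\right) = 16 - F$)
$\frac{1}{G{\left(-12,L{\left(-4,2 \right)} \right)}} = \frac{1}{16 - -12} = \frac{1}{16 + 12} = \frac{1}{28}$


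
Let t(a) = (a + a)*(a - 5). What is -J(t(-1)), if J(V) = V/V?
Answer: -1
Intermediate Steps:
t(a) = 2*a*(-5 + a) (t(a) = (2*a)*(-5 + a) = 2*a*(-5 + a))
J(V) = 1
-J(t(-1)) = -1*1 = -1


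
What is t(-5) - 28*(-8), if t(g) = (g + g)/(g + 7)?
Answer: 219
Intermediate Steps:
t(g) = 2*g/(7 + g) (t(g) = (2*g)/(7 + g) = 2*g/(7 + g))
t(-5) - 28*(-8) = 2*(-5)/(7 - 5) - 28*(-8) = 2*(-5)/2 + 224 = 2*(-5)*(½) + 224 = -5 + 224 = 219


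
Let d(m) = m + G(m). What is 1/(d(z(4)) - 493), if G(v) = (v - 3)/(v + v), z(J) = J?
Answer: -8/3911 ≈ -0.0020455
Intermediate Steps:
G(v) = (-3 + v)/(2*v) (G(v) = (-3 + v)/((2*v)) = (-3 + v)*(1/(2*v)) = (-3 + v)/(2*v))
d(m) = m + (-3 + m)/(2*m)
1/(d(z(4)) - 493) = 1/((1/2 + 4 - 3/2/4) - 493) = 1/((1/2 + 4 - 3/2*1/4) - 493) = 1/((1/2 + 4 - 3/8) - 493) = 1/(33/8 - 493) = 1/(-3911/8) = -8/3911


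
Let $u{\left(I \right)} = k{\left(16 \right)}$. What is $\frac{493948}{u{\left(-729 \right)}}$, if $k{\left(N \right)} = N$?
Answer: $\frac{123487}{4} \approx 30872.0$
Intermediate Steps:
$u{\left(I \right)} = 16$
$\frac{493948}{u{\left(-729 \right)}} = \frac{493948}{16} = 493948 \cdot \frac{1}{16} = \frac{123487}{4}$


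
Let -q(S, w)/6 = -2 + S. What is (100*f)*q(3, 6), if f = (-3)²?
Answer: -5400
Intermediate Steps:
q(S, w) = 12 - 6*S (q(S, w) = -6*(-2 + S) = 12 - 6*S)
f = 9
(100*f)*q(3, 6) = (100*9)*(12 - 6*3) = 900*(12 - 18) = 900*(-6) = -5400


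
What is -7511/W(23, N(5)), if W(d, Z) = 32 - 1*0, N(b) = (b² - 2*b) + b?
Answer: -7511/32 ≈ -234.72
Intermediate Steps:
N(b) = b² - b
W(d, Z) = 32 (W(d, Z) = 32 + 0 = 32)
-7511/W(23, N(5)) = -7511/32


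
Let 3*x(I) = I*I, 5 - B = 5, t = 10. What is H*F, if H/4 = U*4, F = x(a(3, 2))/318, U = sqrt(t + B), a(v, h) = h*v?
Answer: 32*sqrt(10)/53 ≈ 1.9093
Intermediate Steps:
B = 0 (B = 5 - 1*5 = 5 - 5 = 0)
x(I) = I**2/3 (x(I) = (I*I)/3 = I**2/3)
U = sqrt(10) (U = sqrt(10 + 0) = sqrt(10) ≈ 3.1623)
F = 2/53 (F = ((2*3)**2/3)/318 = ((1/3)*6**2)*(1/318) = ((1/3)*36)*(1/318) = 12*(1/318) = 2/53 ≈ 0.037736)
H = 16*sqrt(10) (H = 4*(sqrt(10)*4) = 4*(4*sqrt(10)) = 16*sqrt(10) ≈ 50.596)
H*F = (16*sqrt(10))*(2/53) = 32*sqrt(10)/53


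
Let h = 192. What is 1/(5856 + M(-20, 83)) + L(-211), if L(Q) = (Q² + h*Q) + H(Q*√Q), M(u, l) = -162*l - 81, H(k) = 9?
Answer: 30822077/7671 ≈ 4018.0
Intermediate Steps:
M(u, l) = -81 - 162*l
L(Q) = 9 + Q² + 192*Q (L(Q) = (Q² + 192*Q) + 9 = 9 + Q² + 192*Q)
1/(5856 + M(-20, 83)) + L(-211) = 1/(5856 + (-81 - 162*83)) + (9 + (-211)² + 192*(-211)) = 1/(5856 + (-81 - 13446)) + (9 + 44521 - 40512) = 1/(5856 - 13527) + 4018 = 1/(-7671) + 4018 = -1/7671 + 4018 = 30822077/7671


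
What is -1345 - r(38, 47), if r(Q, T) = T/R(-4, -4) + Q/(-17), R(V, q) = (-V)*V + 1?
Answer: -341606/255 ≈ -1339.6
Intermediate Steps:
R(V, q) = 1 - V**2 (R(V, q) = -V**2 + 1 = 1 - V**2)
r(Q, T) = -T/15 - Q/17 (r(Q, T) = T/(1 - 1*(-4)**2) + Q/(-17) = T/(1 - 1*16) + Q*(-1/17) = T/(1 - 16) - Q/17 = T/(-15) - Q/17 = T*(-1/15) - Q/17 = -T/15 - Q/17)
-1345 - r(38, 47) = -1345 - (-1/15*47 - 1/17*38) = -1345 - (-47/15 - 38/17) = -1345 - 1*(-1369/255) = -1345 + 1369/255 = -341606/255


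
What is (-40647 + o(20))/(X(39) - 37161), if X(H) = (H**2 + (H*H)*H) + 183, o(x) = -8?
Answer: -40655/23862 ≈ -1.7038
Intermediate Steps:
X(H) = 183 + H**2 + H**3 (X(H) = (H**2 + H**2*H) + 183 = (H**2 + H**3) + 183 = 183 + H**2 + H**3)
(-40647 + o(20))/(X(39) - 37161) = (-40647 - 8)/((183 + 39**2 + 39**3) - 37161) = -40655/((183 + 1521 + 59319) - 37161) = -40655/(61023 - 37161) = -40655/23862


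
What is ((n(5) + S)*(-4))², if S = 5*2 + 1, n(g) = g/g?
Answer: 2304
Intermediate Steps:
n(g) = 1
S = 11 (S = 10 + 1 = 11)
((n(5) + S)*(-4))² = ((1 + 11)*(-4))² = (12*(-4))² = (-48)² = 2304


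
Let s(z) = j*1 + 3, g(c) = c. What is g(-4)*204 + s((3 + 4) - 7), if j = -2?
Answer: -815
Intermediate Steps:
s(z) = 1 (s(z) = -2*1 + 3 = -2 + 3 = 1)
g(-4)*204 + s((3 + 4) - 7) = -4*204 + 1 = -816 + 1 = -815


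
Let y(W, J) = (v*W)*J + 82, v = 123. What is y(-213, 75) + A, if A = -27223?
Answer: -1992066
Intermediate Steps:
y(W, J) = 82 + 123*J*W (y(W, J) = (123*W)*J + 82 = 123*J*W + 82 = 82 + 123*J*W)
y(-213, 75) + A = (82 + 123*75*(-213)) - 27223 = (82 - 1964925) - 27223 = -1964843 - 27223 = -1992066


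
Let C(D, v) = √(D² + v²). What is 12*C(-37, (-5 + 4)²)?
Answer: 12*√1370 ≈ 444.16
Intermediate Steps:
12*C(-37, (-5 + 4)²) = 12*√((-37)² + ((-5 + 4)²)²) = 12*√(1369 + ((-1)²)²) = 12*√(1369 + 1²) = 12*√(1369 + 1) = 12*√1370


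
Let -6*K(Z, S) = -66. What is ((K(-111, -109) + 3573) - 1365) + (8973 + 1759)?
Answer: 12951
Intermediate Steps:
K(Z, S) = 11 (K(Z, S) = -1/6*(-66) = 11)
((K(-111, -109) + 3573) - 1365) + (8973 + 1759) = ((11 + 3573) - 1365) + (8973 + 1759) = (3584 - 1365) + 10732 = 2219 + 10732 = 12951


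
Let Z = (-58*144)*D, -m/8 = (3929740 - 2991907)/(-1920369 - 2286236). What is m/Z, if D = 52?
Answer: -24047/5855594160 ≈ -4.1067e-6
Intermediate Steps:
m = 577128/323585 (m = -8*(3929740 - 2991907)/(-1920369 - 2286236) = -7502664/(-4206605) = -7502664*(-1)/4206605 = -8*(-72141/323585) = 577128/323585 ≈ 1.7835)
Z = -434304 (Z = -58*144*52 = -8352*52 = -434304)
m/Z = (577128/323585)/(-434304) = (577128/323585)*(-1/434304) = -24047/5855594160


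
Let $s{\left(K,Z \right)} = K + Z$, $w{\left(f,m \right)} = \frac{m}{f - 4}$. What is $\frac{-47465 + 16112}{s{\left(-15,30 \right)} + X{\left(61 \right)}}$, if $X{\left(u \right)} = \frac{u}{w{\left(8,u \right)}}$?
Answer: $- \frac{31353}{19} \approx -1650.2$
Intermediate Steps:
$w{\left(f,m \right)} = \frac{m}{-4 + f}$ ($w{\left(f,m \right)} = \frac{m}{f - 4} = \frac{m}{-4 + f}$)
$X{\left(u \right)} = 4$ ($X{\left(u \right)} = \frac{u}{u \frac{1}{-4 + 8}} = \frac{u}{u \frac{1}{4}} = \frac{u}{\frac{1}{4} u} = u \frac{4}{u} = 4$)
$\frac{-47465 + 16112}{s{\left(-15,30 \right)} + X{\left(61 \right)}} = \frac{-47465 + 16112}{\left(-15 + 30\right) + 4} = - \frac{31353}{15 + 4} = - \frac{31353}{19}$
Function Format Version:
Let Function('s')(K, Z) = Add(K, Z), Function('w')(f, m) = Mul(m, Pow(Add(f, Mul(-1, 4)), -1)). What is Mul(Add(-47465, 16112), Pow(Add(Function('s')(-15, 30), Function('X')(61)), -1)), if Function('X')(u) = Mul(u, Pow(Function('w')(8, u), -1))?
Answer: Rational(-31353, 19) ≈ -1650.2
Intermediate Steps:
Function('w')(f, m) = Mul(m, Pow(Add(-4, f), -1)) (Function('w')(f, m) = Mul(m, Pow(Add(f, -4), -1)) = Mul(m, Pow(Add(-4, f), -1)))
Function('X')(u) = 4 (Function('X')(u) = Mul(u, Pow(Mul(u, Pow(Add(-4, 8), -1)), -1)) = Mul(u, Pow(Mul(u, Pow(4, -1)), -1)) = Mul(u, Pow(Mul(u, Rational(1, 4)), -1)) = Mul(u, Pow(Mul(Rational(1, 4), u), -1)) = Mul(u, Mul(4, Pow(u, -1))) = 4)
Mul(Add(-47465, 16112), Pow(Add(Function('s')(-15, 30), Function('X')(61)), -1)) = Mul(Add(-47465, 16112), Pow(Add(Add(-15, 30), 4), -1)) = Mul(-31353, Pow(Add(15, 4), -1)) = Mul(-31353, Pow(19, -1)) = Mul(-31353, Rational(1, 19)) = Rational(-31353, 19)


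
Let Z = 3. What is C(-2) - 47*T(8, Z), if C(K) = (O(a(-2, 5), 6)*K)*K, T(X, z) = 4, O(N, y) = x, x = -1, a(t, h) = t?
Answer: -192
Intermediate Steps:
O(N, y) = -1
C(K) = -K**2 (C(K) = (-K)*K = -K**2)
C(-2) - 47*T(8, Z) = -1*(-2)**2 - 47*4 = -1*4 - 188 = -4 - 188 = -192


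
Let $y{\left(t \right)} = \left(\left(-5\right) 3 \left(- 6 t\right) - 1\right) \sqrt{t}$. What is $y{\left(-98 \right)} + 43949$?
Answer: $43949 - 61747 i \sqrt{2} \approx 43949.0 - 87324.0 i$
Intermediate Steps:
$y{\left(t \right)} = \sqrt{t} \left(-1 + 90 t\right)$ ($y{\left(t \right)} = \left(- 15 \left(- 6 t\right) - 1\right) \sqrt{t} = \left(90 t - 1\right) \sqrt{t} = \left(-1 + 90 t\right) \sqrt{t} = \sqrt{t} \left(-1 + 90 t\right)$)
$y{\left(-98 \right)} + 43949 = \sqrt{-98} \left(-1 + 90 \left(-98\right)\right) + 43949 = 7 i \sqrt{2} \left(-1 - 8820\right) + 43949 = 7 i \sqrt{2} \left(-8821\right) + 43949 = - 61747 i \sqrt{2} + 43949 = 43949 - 61747 i \sqrt{2}$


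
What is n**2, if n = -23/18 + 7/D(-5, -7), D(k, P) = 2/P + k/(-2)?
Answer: 1104601/311364 ≈ 3.5476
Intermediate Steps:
D(k, P) = 2/P - k/2 (D(k, P) = 2/P + k*(-1/2) = 2/P - k/2)
n = 1051/558 (n = -23/18 + 7/(2/(-7) - 1/2*(-5)) = -23*1/18 + 7/(2*(-1/7) + 5/2) = -23/18 + 7/(-2/7 + 5/2) = -23/18 + 7/(31/14) = -23/18 + 7*(14/31) = -23/18 + 98/31 = 1051/558 ≈ 1.8835)
n**2 = (1051/558)**2 = 1104601/311364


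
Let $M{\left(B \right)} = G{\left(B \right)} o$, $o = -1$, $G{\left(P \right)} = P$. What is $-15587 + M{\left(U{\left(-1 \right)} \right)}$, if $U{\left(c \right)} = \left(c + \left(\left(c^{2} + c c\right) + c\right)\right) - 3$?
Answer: $-15584$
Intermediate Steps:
$U{\left(c \right)} = -3 + 2 c + 2 c^{2}$ ($U{\left(c \right)} = \left(c + \left(\left(c^{2} + c^{2}\right) + c\right)\right) - 3 = \left(c + \left(2 c^{2} + c\right)\right) - 3 = \left(c + \left(c + 2 c^{2}\right)\right) - 3 = \left(2 c + 2 c^{2}\right) - 3 = -3 + 2 c + 2 c^{2}$)
$M{\left(B \right)} = - B$ ($M{\left(B \right)} = B \left(-1\right) = - B$)
$-15587 + M{\left(U{\left(-1 \right)} \right)} = -15587 - \left(-3 + 2 \left(-1\right) + 2 \left(-1\right)^{2}\right) = -15587 - \left(-3 - 2 + 2 \cdot 1\right) = -15587 - \left(-3 - 2 + 2\right) = -15587 - -3 = -15587 + 3 = -15584$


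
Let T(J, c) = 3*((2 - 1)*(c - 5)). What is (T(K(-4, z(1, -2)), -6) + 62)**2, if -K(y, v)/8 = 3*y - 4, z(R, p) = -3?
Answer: 841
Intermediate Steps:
K(y, v) = 32 - 24*y (K(y, v) = -8*(3*y - 4) = -8*(-4 + 3*y) = 32 - 24*y)
T(J, c) = -15 + 3*c (T(J, c) = 3*(1*(-5 + c)) = 3*(-5 + c) = -15 + 3*c)
(T(K(-4, z(1, -2)), -6) + 62)**2 = ((-15 + 3*(-6)) + 62)**2 = ((-15 - 18) + 62)**2 = (-33 + 62)**2 = 29**2 = 841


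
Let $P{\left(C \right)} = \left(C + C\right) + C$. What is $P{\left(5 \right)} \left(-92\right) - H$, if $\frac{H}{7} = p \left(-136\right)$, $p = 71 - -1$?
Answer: $67164$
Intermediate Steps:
$p = 72$ ($p = 71 + 1 = 72$)
$P{\left(C \right)} = 3 C$ ($P{\left(C \right)} = 2 C + C = 3 C$)
$H = -68544$ ($H = 7 \cdot 72 \left(-136\right) = 7 \left(-9792\right) = -68544$)
$P{\left(5 \right)} \left(-92\right) - H = 3 \cdot 5 \left(-92\right) - -68544 = 15 \left(-92\right) + 68544 = -1380 + 68544 = 67164$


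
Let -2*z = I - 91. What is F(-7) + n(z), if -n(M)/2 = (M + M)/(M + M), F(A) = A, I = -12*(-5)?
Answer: -9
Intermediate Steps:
I = 60
z = 31/2 (z = -(60 - 91)/2 = -½*(-31) = 31/2 ≈ 15.500)
n(M) = -2 (n(M) = -2*(M + M)/(M + M) = -2*2*M/(2*M) = -2*2*M*1/(2*M) = -2*1 = -2)
F(-7) + n(z) = -7 - 2 = -9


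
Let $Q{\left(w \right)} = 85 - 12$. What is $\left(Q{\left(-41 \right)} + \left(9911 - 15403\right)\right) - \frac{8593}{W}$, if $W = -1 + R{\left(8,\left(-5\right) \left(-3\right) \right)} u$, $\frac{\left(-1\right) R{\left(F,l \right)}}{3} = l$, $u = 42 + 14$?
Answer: $- \frac{13652706}{2521} \approx -5415.6$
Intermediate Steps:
$Q{\left(w \right)} = 73$ ($Q{\left(w \right)} = 85 - 12 = 73$)
$u = 56$
$R{\left(F,l \right)} = - 3 l$
$W = -2521$ ($W = -1 + - 3 \left(\left(-5\right) \left(-3\right)\right) 56 = -1 + \left(-3\right) 15 \cdot 56 = -1 - 2520 = -2521$)
$\left(Q{\left(-41 \right)} + \left(9911 - 15403\right)\right) - \frac{8593}{W} = \left(73 + \left(9911 - 15403\right)\right) - \frac{8593}{-2521} = \left(73 - 5492\right) - - \frac{8593}{2521} = -5419 + \frac{8593}{2521} = - \frac{13652706}{2521}$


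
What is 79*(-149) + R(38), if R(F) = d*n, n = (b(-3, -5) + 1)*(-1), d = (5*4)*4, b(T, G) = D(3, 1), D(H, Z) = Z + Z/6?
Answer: -35833/3 ≈ -11944.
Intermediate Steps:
D(H, Z) = 7*Z/6 (D(H, Z) = Z + Z*(1/6) = Z + Z/6 = 7*Z/6)
b(T, G) = 7/6 (b(T, G) = (7/6)*1 = 7/6)
d = 80 (d = 20*4 = 80)
n = -13/6 (n = (7/6 + 1)*(-1) = (13/6)*(-1) = -13/6 ≈ -2.1667)
R(F) = -520/3 (R(F) = 80*(-13/6) = -520/3)
79*(-149) + R(38) = 79*(-149) - 520/3 = -11771 - 520/3 = -35833/3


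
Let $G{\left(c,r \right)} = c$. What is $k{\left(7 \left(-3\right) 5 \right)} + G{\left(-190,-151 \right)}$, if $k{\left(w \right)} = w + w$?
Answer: $-400$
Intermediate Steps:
$k{\left(w \right)} = 2 w$
$k{\left(7 \left(-3\right) 5 \right)} + G{\left(-190,-151 \right)} = 2 \cdot 7 \left(-3\right) 5 - 190 = 2 \left(\left(-21\right) 5\right) - 190 = 2 \left(-105\right) - 190 = -210 - 190 = -400$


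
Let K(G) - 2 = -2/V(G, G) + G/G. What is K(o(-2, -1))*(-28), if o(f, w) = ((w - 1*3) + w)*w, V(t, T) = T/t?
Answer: -28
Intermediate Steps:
o(f, w) = w*(-3 + 2*w) (o(f, w) = ((w - 3) + w)*w = ((-3 + w) + w)*w = (-3 + 2*w)*w = w*(-3 + 2*w))
K(G) = 1 (K(G) = 2 + (-2/(G/G) + G/G) = 2 + (-2/1 + 1) = 2 + (-2*1 + 1) = 2 + (-2 + 1) = 2 - 1 = 1)
K(o(-2, -1))*(-28) = 1*(-28) = -28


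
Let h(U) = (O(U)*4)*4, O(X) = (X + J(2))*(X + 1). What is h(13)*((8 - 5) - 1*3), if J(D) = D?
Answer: 0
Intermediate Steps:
O(X) = (1 + X)*(2 + X) (O(X) = (X + 2)*(X + 1) = (2 + X)*(1 + X) = (1 + X)*(2 + X))
h(U) = 32 + 16*U**2 + 48*U (h(U) = ((2 + U**2 + 3*U)*4)*4 = (8 + 4*U**2 + 12*U)*4 = 32 + 16*U**2 + 48*U)
h(13)*((8 - 5) - 1*3) = (32 + 16*13**2 + 48*13)*((8 - 5) - 1*3) = (32 + 16*169 + 624)*(3 - 3) = (32 + 2704 + 624)*0 = 3360*0 = 0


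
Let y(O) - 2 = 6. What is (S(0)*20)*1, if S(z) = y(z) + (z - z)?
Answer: 160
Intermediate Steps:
y(O) = 8 (y(O) = 2 + 6 = 8)
S(z) = 8 (S(z) = 8 + (z - z) = 8 + 0 = 8)
(S(0)*20)*1 = (8*20)*1 = 160*1 = 160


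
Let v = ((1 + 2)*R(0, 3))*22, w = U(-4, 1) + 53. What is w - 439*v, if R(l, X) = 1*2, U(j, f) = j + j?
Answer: -57903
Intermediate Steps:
U(j, f) = 2*j
R(l, X) = 2
w = 45 (w = 2*(-4) + 53 = -8 + 53 = 45)
v = 132 (v = ((1 + 2)*2)*22 = (3*2)*22 = 6*22 = 132)
w - 439*v = 45 - 439*132 = 45 - 57948 = -57903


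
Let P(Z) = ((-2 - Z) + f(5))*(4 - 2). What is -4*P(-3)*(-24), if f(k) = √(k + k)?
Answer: 192 + 192*√10 ≈ 799.16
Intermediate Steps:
f(k) = √2*√k (f(k) = √(2*k) = √2*√k)
P(Z) = -4 - 2*Z + 2*√10 (P(Z) = ((-2 - Z) + √2*√5)*(4 - 2) = ((-2 - Z) + √10)*2 = (-2 + √10 - Z)*2 = -4 - 2*Z + 2*√10)
-4*P(-3)*(-24) = -4*(-4 - 2*(-3) + 2*√10)*(-24) = -4*(-4 + 6 + 2*√10)*(-24) = -4*(2 + 2*√10)*(-24) = (-8 - 8*√10)*(-24) = 192 + 192*√10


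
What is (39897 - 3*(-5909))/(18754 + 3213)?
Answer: 57624/21967 ≈ 2.6232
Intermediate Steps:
(39897 - 3*(-5909))/(18754 + 3213) = (39897 + 17727)/21967 = 57624*(1/21967) = 57624/21967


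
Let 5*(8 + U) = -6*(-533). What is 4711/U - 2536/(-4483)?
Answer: 113605753/14157314 ≈ 8.0245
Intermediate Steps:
U = 3158/5 (U = -8 + (-6*(-533))/5 = -8 + (⅕)*3198 = -8 + 3198/5 = 3158/5 ≈ 631.60)
4711/U - 2536/(-4483) = 4711/(3158/5) - 2536/(-4483) = 4711*(5/3158) - 2536*(-1/4483) = 23555/3158 + 2536/4483 = 113605753/14157314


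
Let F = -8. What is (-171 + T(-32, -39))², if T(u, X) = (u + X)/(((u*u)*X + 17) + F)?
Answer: 46614018882916/1594165329 ≈ 29240.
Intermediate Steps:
T(u, X) = (X + u)/(9 + X*u²) (T(u, X) = (u + X)/(((u*u)*X + 17) - 8) = (X + u)/((u²*X + 17) - 8) = (X + u)/((X*u² + 17) - 8) = (X + u)/((17 + X*u²) - 8) = (X + u)/(9 + X*u²))
(-171 + T(-32, -39))² = (-171 + (-39 - 32)/(9 - 39*(-32)²))² = (-171 - 71/(9 - 39*1024))² = (-171 - 71/(9 - 39936))² = (-171 - 71/(-39927))² = (-171 - 1/39927*(-71))² = (-171 + 71/39927)² = (-6827446/39927)² = 46614018882916/1594165329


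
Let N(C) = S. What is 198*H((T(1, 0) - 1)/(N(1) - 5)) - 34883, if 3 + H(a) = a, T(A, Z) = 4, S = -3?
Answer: -142205/4 ≈ -35551.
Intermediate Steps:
N(C) = -3
H(a) = -3 + a
198*H((T(1, 0) - 1)/(N(1) - 5)) - 34883 = 198*(-3 + (4 - 1)/(-3 - 5)) - 34883 = 198*(-3 + 3/(-8)) - 34883 = 198*(-3 + 3*(-⅛)) - 34883 = 198*(-3 - 3/8) - 34883 = 198*(-27/8) - 34883 = -2673/4 - 34883 = -142205/4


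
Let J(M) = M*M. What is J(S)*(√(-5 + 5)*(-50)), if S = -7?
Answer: 0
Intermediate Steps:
J(M) = M²
J(S)*(√(-5 + 5)*(-50)) = (-7)²*(√(-5 + 5)*(-50)) = 49*(√0*(-50)) = 49*(0*(-50)) = 49*0 = 0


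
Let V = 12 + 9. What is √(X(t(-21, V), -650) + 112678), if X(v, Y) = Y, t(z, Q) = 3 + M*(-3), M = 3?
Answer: 2*√28007 ≈ 334.71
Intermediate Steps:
V = 21
t(z, Q) = -6 (t(z, Q) = 3 + 3*(-3) = 3 - 9 = -6)
√(X(t(-21, V), -650) + 112678) = √(-650 + 112678) = √112028 = 2*√28007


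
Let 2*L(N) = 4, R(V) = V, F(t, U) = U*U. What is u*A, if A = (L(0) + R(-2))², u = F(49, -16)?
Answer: 0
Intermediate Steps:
F(t, U) = U²
u = 256 (u = (-16)² = 256)
L(N) = 2 (L(N) = (½)*4 = 2)
A = 0 (A = (2 - 2)² = 0² = 0)
u*A = 256*0 = 0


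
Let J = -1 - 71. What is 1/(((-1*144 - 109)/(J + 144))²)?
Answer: 5184/64009 ≈ 0.080989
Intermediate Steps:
J = -72
1/(((-1*144 - 109)/(J + 144))²) = 1/(((-1*144 - 109)/(-72 + 144))²) = 1/(((-144 - 109)/72)²) = 1/((-253*1/72)²) = 1/((-253/72)²) = 1/(64009/5184) = 5184/64009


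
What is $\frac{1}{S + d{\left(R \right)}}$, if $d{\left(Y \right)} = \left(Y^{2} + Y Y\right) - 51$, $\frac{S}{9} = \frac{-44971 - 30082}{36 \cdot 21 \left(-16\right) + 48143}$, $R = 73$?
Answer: $\frac{3277}{34697732} \approx 9.4444 \cdot 10^{-5}$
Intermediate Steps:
$S = - \frac{61407}{3277}$ ($S = 9 \frac{-44971 - 30082}{36 \cdot 21 \left(-16\right) + 48143} = 9 \left(- \frac{75053}{756 \left(-16\right) + 48143}\right) = 9 \left(- \frac{75053}{-12096 + 48143}\right) = 9 \left(- \frac{75053}{36047}\right) = 9 \left(\left(-75053\right) \frac{1}{36047}\right) = 9 \left(- \frac{6823}{3277}\right) = - \frac{61407}{3277} \approx -18.739$)
$d{\left(Y \right)} = -51 + 2 Y^{2}$ ($d{\left(Y \right)} = \left(Y^{2} + Y^{2}\right) - 51 = 2 Y^{2} - 51 = -51 + 2 Y^{2}$)
$\frac{1}{S + d{\left(R \right)}} = \frac{1}{- \frac{61407}{3277} - \left(51 - 2 \cdot 73^{2}\right)} = \frac{1}{- \frac{61407}{3277} + \left(-51 + 2 \cdot 5329\right)} = \frac{1}{- \frac{61407}{3277} + \left(-51 + 10658\right)} = \frac{1}{- \frac{61407}{3277} + 10607} = \frac{1}{\frac{34697732}{3277}} = \frac{3277}{34697732}$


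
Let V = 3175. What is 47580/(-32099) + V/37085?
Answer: -332517995/238078283 ≈ -1.3967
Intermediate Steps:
47580/(-32099) + V/37085 = 47580/(-32099) + 3175/37085 = 47580*(-1/32099) + 3175*(1/37085) = -47580/32099 + 635/7417 = -332517995/238078283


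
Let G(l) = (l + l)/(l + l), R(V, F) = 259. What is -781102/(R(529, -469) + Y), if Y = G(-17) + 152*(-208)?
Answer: 390551/15678 ≈ 24.911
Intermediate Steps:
G(l) = 1 (G(l) = (2*l)/((2*l)) = (2*l)*(1/(2*l)) = 1)
Y = -31615 (Y = 1 + 152*(-208) = 1 - 31616 = -31615)
-781102/(R(529, -469) + Y) = -781102/(259 - 31615) = -781102/(-31356) = -781102*(-1/31356) = 390551/15678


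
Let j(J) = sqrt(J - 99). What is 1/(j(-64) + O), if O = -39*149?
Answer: -5811/33767884 - I*sqrt(163)/33767884 ≈ -0.00017209 - 3.7809e-7*I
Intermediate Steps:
O = -5811
j(J) = sqrt(-99 + J)
1/(j(-64) + O) = 1/(sqrt(-99 - 64) - 5811) = 1/(sqrt(-163) - 5811) = 1/(I*sqrt(163) - 5811) = 1/(-5811 + I*sqrt(163))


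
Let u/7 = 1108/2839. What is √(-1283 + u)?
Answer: I*√10318859359/2839 ≈ 35.781*I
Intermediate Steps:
u = 7756/2839 (u = 7*(1108/2839) = 7756/2839 ≈ 2.7319)
√(-1283 + u) = √(-1283 + 7756/2839) = √(-3634681/2839) = I*√10318859359/2839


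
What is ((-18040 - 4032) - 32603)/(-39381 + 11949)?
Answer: 2025/1016 ≈ 1.9931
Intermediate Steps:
((-18040 - 4032) - 32603)/(-39381 + 11949) = (-22072 - 32603)/(-27432) = -54675*(-1/27432) = 2025/1016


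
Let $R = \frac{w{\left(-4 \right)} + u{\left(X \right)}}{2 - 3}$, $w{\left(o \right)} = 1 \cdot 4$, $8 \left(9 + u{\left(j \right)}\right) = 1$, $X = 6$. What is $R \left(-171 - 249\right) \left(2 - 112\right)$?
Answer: $225225$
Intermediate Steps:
$u{\left(j \right)} = - \frac{71}{8}$ ($u{\left(j \right)} = -9 + \frac{1}{8} \cdot 1 = -9 + \frac{1}{8} = - \frac{71}{8}$)
$w{\left(o \right)} = 4$
$R = \frac{39}{8}$ ($R = \frac{4 - \frac{71}{8}}{2 - 3} = - \frac{39}{8 \left(-1\right)} = \left(- \frac{39}{8}\right) \left(-1\right) = \frac{39}{8} \approx 4.875$)
$R \left(-171 - 249\right) \left(2 - 112\right) = \frac{39 \left(-171 - 249\right) \left(2 - 112\right)}{8} = \frac{39 \left(\left(-420\right) \left(-110\right)\right)}{8} = \frac{39}{8} \cdot 46200 = 225225$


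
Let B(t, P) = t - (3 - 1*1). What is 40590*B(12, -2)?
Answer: 405900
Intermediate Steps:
B(t, P) = -2 + t (B(t, P) = t - (3 - 1) = t - 1*2 = t - 2 = -2 + t)
40590*B(12, -2) = 40590*(-2 + 12) = 40590*10 = 405900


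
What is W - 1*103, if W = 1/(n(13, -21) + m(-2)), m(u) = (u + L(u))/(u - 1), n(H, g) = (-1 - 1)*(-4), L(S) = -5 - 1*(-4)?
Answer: -926/9 ≈ -102.89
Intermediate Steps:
L(S) = -1 (L(S) = -5 + 4 = -1)
n(H, g) = 8 (n(H, g) = -2*(-4) = 8)
m(u) = 1 (m(u) = (u - 1)/(u - 1) = (-1 + u)/(-1 + u) = 1)
W = ⅑ (W = 1/(8 + 1) = 1/9 = ⅑ ≈ 0.11111)
W - 1*103 = ⅑ - 1*103 = ⅑ - 103 = -926/9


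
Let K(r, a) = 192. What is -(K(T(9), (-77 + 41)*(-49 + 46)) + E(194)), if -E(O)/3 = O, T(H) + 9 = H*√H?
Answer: 390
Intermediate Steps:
T(H) = -9 + H^(3/2) (T(H) = -9 + H*√H = -9 + H^(3/2))
E(O) = -3*O
-(K(T(9), (-77 + 41)*(-49 + 46)) + E(194)) = -(192 - 3*194) = -(192 - 582) = -1*(-390) = 390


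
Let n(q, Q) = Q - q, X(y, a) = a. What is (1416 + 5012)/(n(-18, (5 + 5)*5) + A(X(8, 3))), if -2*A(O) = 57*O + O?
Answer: -6428/19 ≈ -338.32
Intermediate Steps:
A(O) = -29*O (A(O) = -(57*O + O)/2 = -29*O)
(1416 + 5012)/(n(-18, (5 + 5)*5) + A(X(8, 3))) = (1416 + 5012)/(((5 + 5)*5 - 1*(-18)) - 29*3) = 6428/((10*5 + 18) - 87) = 6428/((50 + 18) - 87) = 6428/(68 - 87) = 6428/(-19) = 6428*(-1/19) = -6428/19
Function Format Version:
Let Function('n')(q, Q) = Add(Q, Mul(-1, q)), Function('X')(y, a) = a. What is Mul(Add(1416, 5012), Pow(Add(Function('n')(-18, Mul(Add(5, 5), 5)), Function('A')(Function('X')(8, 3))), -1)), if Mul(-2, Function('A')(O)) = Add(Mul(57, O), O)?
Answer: Rational(-6428, 19) ≈ -338.32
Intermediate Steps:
Function('A')(O) = Mul(-29, O) (Function('A')(O) = Mul(Rational(-1, 2), Add(Mul(57, O), O)) = Mul(Rational(-1, 2), Mul(58, O)) = Mul(-29, O))
Mul(Add(1416, 5012), Pow(Add(Function('n')(-18, Mul(Add(5, 5), 5)), Function('A')(Function('X')(8, 3))), -1)) = Mul(Add(1416, 5012), Pow(Add(Add(Mul(Add(5, 5), 5), Mul(-1, -18)), Mul(-29, 3)), -1)) = Mul(6428, Pow(Add(Add(Mul(10, 5), 18), -87), -1)) = Mul(6428, Pow(Add(Add(50, 18), -87), -1)) = Mul(6428, Pow(Add(68, -87), -1)) = Mul(6428, Pow(-19, -1)) = Mul(6428, Rational(-1, 19)) = Rational(-6428, 19)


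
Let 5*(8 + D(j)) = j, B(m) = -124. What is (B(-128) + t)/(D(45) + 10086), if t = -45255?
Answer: -45379/10087 ≈ -4.4988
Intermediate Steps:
D(j) = -8 + j/5
(B(-128) + t)/(D(45) + 10086) = (-124 - 45255)/((-8 + (1/5)*45) + 10086) = -45379/((-8 + 9) + 10086) = -45379/(1 + 10086) = -45379/10087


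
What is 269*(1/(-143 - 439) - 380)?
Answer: -59492309/582 ≈ -1.0222e+5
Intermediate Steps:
269*(1/(-143 - 439) - 380) = 269*(1/(-582) - 380) = 269*(-1/582 - 380) = 269*(-221161/582) = -59492309/582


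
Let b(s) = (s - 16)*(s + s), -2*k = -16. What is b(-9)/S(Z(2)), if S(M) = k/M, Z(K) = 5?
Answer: 1125/4 ≈ 281.25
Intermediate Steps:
k = 8 (k = -1/2*(-16) = 8)
b(s) = 2*s*(-16 + s) (b(s) = (-16 + s)*(2*s) = 2*s*(-16 + s))
S(M) = 8/M
b(-9)/S(Z(2)) = (2*(-9)*(-16 - 9))/((8/5)) = (2*(-9)*(-25))/((8*(1/5))) = 450/(8/5) = 450*(5/8) = 1125/4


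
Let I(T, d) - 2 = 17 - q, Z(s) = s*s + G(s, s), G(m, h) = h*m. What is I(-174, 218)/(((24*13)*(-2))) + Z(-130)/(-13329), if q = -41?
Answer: -1824245/693108 ≈ -2.6320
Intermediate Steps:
Z(s) = 2*s² (Z(s) = s*s + s*s = s² + s² = 2*s²)
I(T, d) = 60 (I(T, d) = 2 + (17 - 1*(-41)) = 2 + (17 + 41) = 2 + 58 = 60)
I(-174, 218)/(((24*13)*(-2))) + Z(-130)/(-13329) = 60/(((24*13)*(-2))) + (2*(-130)²)/(-13329) = 60/((312*(-2))) + (2*16900)*(-1/13329) = 60/(-624) + 33800*(-1/13329) = 60*(-1/624) - 33800/13329 = -5/52 - 33800/13329 = -1824245/693108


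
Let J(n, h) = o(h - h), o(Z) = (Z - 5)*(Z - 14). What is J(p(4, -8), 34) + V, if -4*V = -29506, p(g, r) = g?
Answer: 14893/2 ≈ 7446.5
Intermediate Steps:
o(Z) = (-14 + Z)*(-5 + Z) (o(Z) = (-5 + Z)*(-14 + Z) = (-14 + Z)*(-5 + Z))
V = 14753/2 (V = -¼*(-29506) = 14753/2 ≈ 7376.5)
J(n, h) = 70 (J(n, h) = 70 + (h - h)² - 19*(h - h) = 70 + 0² - 19*0 = 70 + 0 + 0 = 70)
J(p(4, -8), 34) + V = 70 + 14753/2 = 14893/2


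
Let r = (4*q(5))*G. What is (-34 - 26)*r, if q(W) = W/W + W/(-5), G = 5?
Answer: 0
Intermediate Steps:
q(W) = 1 - W/5 (q(W) = 1 + W*(-1/5) = 1 - W/5)
r = 0 (r = (4*(1 - 1/5*5))*5 = (4*(1 - 1))*5 = (4*0)*5 = 0*5 = 0)
(-34 - 26)*r = (-34 - 26)*0 = -60*0 = 0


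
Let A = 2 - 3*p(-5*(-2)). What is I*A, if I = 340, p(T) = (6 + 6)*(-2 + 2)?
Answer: 680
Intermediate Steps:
p(T) = 0 (p(T) = 12*0 = 0)
A = 2 (A = 2 - 3*0 = 2 + 0 = 2)
I*A = 340*2 = 680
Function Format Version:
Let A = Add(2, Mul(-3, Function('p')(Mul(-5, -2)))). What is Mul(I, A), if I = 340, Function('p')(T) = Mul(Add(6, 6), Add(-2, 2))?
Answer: 680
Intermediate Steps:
Function('p')(T) = 0 (Function('p')(T) = Mul(12, 0) = 0)
A = 2 (A = Add(2, Mul(-3, 0)) = Add(2, 0) = 2)
Mul(I, A) = Mul(340, 2) = 680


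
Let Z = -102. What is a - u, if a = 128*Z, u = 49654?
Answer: -62710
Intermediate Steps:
a = -13056 (a = 128*(-102) = -13056)
a - u = -13056 - 1*49654 = -13056 - 49654 = -62710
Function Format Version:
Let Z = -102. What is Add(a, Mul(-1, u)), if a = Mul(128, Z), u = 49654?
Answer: -62710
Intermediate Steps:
a = -13056 (a = Mul(128, -102) = -13056)
Add(a, Mul(-1, u)) = Add(-13056, Mul(-1, 49654)) = Add(-13056, -49654) = -62710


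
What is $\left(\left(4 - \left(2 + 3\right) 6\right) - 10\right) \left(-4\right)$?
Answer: $144$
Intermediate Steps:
$\left(\left(4 - \left(2 + 3\right) 6\right) - 10\right) \left(-4\right) = \left(\left(4 - 5 \cdot 6\right) - 10\right) \left(-4\right) = \left(\left(4 - 30\right) - 10\right) \left(-4\right) = \left(-26 - 10\right) \left(-4\right) = \left(-36\right) \left(-4\right) = 144$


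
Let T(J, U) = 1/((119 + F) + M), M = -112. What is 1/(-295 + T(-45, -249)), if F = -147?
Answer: -140/41301 ≈ -0.0033897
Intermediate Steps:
T(J, U) = -1/140 (T(J, U) = 1/((119 - 147) - 112) = 1/(-28 - 112) = 1/(-140) = -1/140)
1/(-295 + T(-45, -249)) = 1/(-295 - 1/140) = 1/(-41301/140) = -140/41301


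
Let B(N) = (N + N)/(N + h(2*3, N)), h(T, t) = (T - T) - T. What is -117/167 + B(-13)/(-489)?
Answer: -1091389/1551597 ≈ -0.70340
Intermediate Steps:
h(T, t) = -T (h(T, t) = 0 - T = -T)
B(N) = 2*N/(-6 + N) (B(N) = (N + N)/(N - 2*3) = (2*N)/(N - 1*6) = (2*N)/(N - 6) = (2*N)/(-6 + N) = 2*N/(-6 + N))
-117/167 + B(-13)/(-489) = -117/167 + (2*(-13)/(-6 - 13))/(-489) = -117*1/167 + (2*(-13)/(-19))*(-1/489) = -117/167 + (2*(-13)*(-1/19))*(-1/489) = -117/167 + (26/19)*(-1/489) = -117/167 - 26/9291 = -1091389/1551597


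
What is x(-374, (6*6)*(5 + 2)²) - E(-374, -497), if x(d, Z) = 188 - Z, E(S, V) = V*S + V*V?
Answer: -434463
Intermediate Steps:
E(S, V) = V² + S*V (E(S, V) = S*V + V² = V² + S*V)
x(-374, (6*6)*(5 + 2)²) - E(-374, -497) = (188 - 6*6*(5 + 2)²) - (-497)*(-374 - 497) = (188 - 36*7²) - (-497)*(-871) = (188 - 36*49) - 1*432887 = (188 - 1*1764) - 432887 = (188 - 1764) - 432887 = -1576 - 432887 = -434463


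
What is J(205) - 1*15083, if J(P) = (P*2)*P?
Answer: 68967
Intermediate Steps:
J(P) = 2*P² (J(P) = (2*P)*P = 2*P²)
J(205) - 1*15083 = 2*205² - 1*15083 = 2*42025 - 15083 = 84050 - 15083 = 68967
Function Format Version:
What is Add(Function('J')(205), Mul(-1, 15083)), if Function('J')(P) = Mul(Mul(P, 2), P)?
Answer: 68967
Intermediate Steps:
Function('J')(P) = Mul(2, Pow(P, 2)) (Function('J')(P) = Mul(Mul(2, P), P) = Mul(2, Pow(P, 2)))
Add(Function('J')(205), Mul(-1, 15083)) = Add(Mul(2, Pow(205, 2)), Mul(-1, 15083)) = Add(Mul(2, 42025), -15083) = Add(84050, -15083) = 68967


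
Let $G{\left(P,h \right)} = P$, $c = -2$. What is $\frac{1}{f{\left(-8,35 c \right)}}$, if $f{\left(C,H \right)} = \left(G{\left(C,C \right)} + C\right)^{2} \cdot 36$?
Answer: $\frac{1}{9216} \approx 0.00010851$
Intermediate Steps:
$f{\left(C,H \right)} = 144 C^{2}$ ($f{\left(C,H \right)} = \left(C + C\right)^{2} \cdot 36 = \left(2 C\right)^{2} \cdot 36 = 4 C^{2} \cdot 36 = 144 C^{2}$)
$\frac{1}{f{\left(-8,35 c \right)}} = \frac{1}{144 \left(-8\right)^{2}} = \frac{1}{144 \cdot 64} = \frac{1}{9216}$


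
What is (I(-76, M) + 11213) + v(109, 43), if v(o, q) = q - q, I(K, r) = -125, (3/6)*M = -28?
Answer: 11088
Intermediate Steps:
M = -56 (M = 2*(-28) = -56)
v(o, q) = 0
(I(-76, M) + 11213) + v(109, 43) = (-125 + 11213) + 0 = 11088 + 0 = 11088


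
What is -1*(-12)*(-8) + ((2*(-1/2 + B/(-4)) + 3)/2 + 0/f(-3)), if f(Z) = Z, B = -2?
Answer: -189/2 ≈ -94.500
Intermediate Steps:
-1*(-12)*(-8) + ((2*(-1/2 + B/(-4)) + 3)/2 + 0/f(-3)) = -1*(-12)*(-8) + ((2*(-1/2 - 2/(-4)) + 3)/2 + 0/(-3)) = 12*(-8) + ((2*(-1*1/2 - 2*(-1/4)) + 3)*(1/2) + 0*(-1/3)) = -96 + ((2*(-1/2 + 1/2) + 3)*(1/2) + 0) = -96 + ((2*0 + 3)*(1/2) + 0) = -96 + ((0 + 3)*(1/2) + 0) = -96 + (3*(1/2) + 0) = -96 + (3/2 + 0) = -96 + 3/2 = -189/2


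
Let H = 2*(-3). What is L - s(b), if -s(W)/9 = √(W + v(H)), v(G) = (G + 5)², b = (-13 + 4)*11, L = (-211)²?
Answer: 44521 + 63*I*√2 ≈ 44521.0 + 89.095*I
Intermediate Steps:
H = -6
L = 44521
b = -99 (b = -9*11 = -99)
v(G) = (5 + G)²
s(W) = -9*√(1 + W) (s(W) = -9*√(W + (5 - 6)²) = -9*√(W + (-1)²) = -9*√(W + 1) = -9*√(1 + W))
L - s(b) = 44521 - (-9)*√(1 - 99) = 44521 - (-9)*√(-98) = 44521 - (-9)*7*I*√2 = 44521 - (-63)*I*√2 = 44521 + 63*I*√2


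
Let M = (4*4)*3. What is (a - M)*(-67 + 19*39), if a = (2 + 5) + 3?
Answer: -25612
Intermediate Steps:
M = 48 (M = 16*3 = 48)
a = 10 (a = 7 + 3 = 10)
(a - M)*(-67 + 19*39) = (10 - 1*48)*(-67 + 19*39) = (10 - 48)*(-67 + 741) = -38*674 = -25612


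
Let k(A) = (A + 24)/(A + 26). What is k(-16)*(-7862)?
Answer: -31448/5 ≈ -6289.6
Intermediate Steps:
k(A) = (24 + A)/(26 + A)
k(-16)*(-7862) = ((24 - 16)/(26 - 16))*(-7862) = (8/10)*(-7862) = ((⅒)*8)*(-7862) = (⅘)*(-7862) = -31448/5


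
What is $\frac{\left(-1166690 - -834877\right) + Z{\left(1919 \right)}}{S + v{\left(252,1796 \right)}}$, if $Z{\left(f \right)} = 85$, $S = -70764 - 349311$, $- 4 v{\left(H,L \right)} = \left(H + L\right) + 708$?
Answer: $\frac{82932}{105191} \approx 0.78839$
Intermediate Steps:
$v{\left(H,L \right)} = -177 - \frac{H}{4} - \frac{L}{4}$ ($v{\left(H,L \right)} = - \frac{\left(H + L\right) + 708}{4} = - \frac{708 + H + L}{4} = -177 - \frac{H}{4} - \frac{L}{4}$)
$S = -420075$ ($S = -70764 - 349311 = -420075$)
$\frac{\left(-1166690 - -834877\right) + Z{\left(1919 \right)}}{S + v{\left(252,1796 \right)}} = \frac{\left(-1166690 - -834877\right) + 85}{-420075 - 689} = \frac{\left(-1166690 + 834877\right) + 85}{-420075 - 689} = \frac{-331813 + 85}{-420075 - 689} = - \frac{331728}{-420764} = \left(-331728\right) \left(- \frac{1}{420764}\right) = \frac{82932}{105191}$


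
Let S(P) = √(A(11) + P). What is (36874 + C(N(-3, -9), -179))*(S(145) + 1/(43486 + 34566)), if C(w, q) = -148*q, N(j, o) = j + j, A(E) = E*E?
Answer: 31683/39026 + 63366*√266 ≈ 1.0335e+6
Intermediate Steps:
A(E) = E²
N(j, o) = 2*j
S(P) = √(121 + P) (S(P) = √(11² + P) = √(121 + P))
(36874 + C(N(-3, -9), -179))*(S(145) + 1/(43486 + 34566)) = (36874 - 148*(-179))*(√(121 + 145) + 1/(43486 + 34566)) = (36874 + 26492)*(√266 + 1/78052) = 63366*(√266 + 1/78052) = 63366*(1/78052 + √266) = 31683/39026 + 63366*√266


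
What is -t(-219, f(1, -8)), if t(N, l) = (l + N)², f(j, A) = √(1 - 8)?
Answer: -47954 + 438*I*√7 ≈ -47954.0 + 1158.8*I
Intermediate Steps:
f(j, A) = I*√7 (f(j, A) = √(-7) = I*√7)
t(N, l) = (N + l)²
-t(-219, f(1, -8)) = -(-219 + I*√7)²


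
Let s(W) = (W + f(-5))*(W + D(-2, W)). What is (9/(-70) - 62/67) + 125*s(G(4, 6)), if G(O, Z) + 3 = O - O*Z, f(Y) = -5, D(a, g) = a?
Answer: 410370057/4690 ≈ 87499.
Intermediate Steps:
G(O, Z) = -3 + O - O*Z (G(O, Z) = -3 + (O - O*Z) = -3 + O - O*Z)
s(W) = (-5 + W)*(-2 + W) (s(W) = (W - 5)*(W - 2) = (-5 + W)*(-2 + W))
(9/(-70) - 62/67) + 125*s(G(4, 6)) = (9/(-70) - 62/67) + 125*(10 + (-3 + 4 - 1*4*6)² - 7*(-3 + 4 - 1*4*6)) = (9*(-1/70) - 62*1/67) + 125*(10 + (-3 + 4 - 24)² - 7*(-3 + 4 - 24)) = (-9/70 - 62/67) + 125*(10 + (-23)² - 7*(-23)) = -4943/4690 + 125*(10 + 529 + 161) = -4943/4690 + 125*700 = -4943/4690 + 87500 = 410370057/4690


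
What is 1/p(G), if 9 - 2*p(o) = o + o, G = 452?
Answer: -2/895 ≈ -0.0022346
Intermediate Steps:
p(o) = 9/2 - o (p(o) = 9/2 - (o + o)/2 = 9/2 - o)
1/p(G) = 1/(9/2 - 1*452) = 1/(9/2 - 452) = 1/(-895/2) = -2/895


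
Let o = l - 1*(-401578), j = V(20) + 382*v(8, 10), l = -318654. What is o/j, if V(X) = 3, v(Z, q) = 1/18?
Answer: 373158/109 ≈ 3423.5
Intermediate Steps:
v(Z, q) = 1/18
j = 218/9 (j = 3 + 382*(1/18) = 3 + 191/9 = 218/9 ≈ 24.222)
o = 82924 (o = -318654 - 1*(-401578) = -318654 + 401578 = 82924)
o/j = 82924/(218/9) = 82924*(9/218) = 373158/109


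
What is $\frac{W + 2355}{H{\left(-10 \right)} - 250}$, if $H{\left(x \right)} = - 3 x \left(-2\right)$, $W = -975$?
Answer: $- \frac{138}{31} \approx -4.4516$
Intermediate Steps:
$H{\left(x \right)} = 6 x$
$\frac{W + 2355}{H{\left(-10 \right)} - 250} = \frac{-975 + 2355}{6 \left(-10\right) - 250} = \frac{1380}{-60 - 250} = \frac{1380}{-310} = 1380 \left(- \frac{1}{310}\right) = - \frac{138}{31}$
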